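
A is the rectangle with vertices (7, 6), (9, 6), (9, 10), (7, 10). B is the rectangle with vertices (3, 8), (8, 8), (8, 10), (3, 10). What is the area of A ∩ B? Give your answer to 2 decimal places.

2.00

|A∩B|: x∈[7,8], y∈[8,10] → 1·2 = 2.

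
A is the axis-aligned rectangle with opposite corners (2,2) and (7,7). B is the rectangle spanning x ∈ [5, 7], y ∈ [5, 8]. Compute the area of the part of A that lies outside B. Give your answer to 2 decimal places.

21.00

|A∩B|: x∈[5,7], y∈[5,7] → 2·2 = 4.
|A| = 25.
|A ∖ B| = |A| − |A∩B| = 25 − 4 = 21.00.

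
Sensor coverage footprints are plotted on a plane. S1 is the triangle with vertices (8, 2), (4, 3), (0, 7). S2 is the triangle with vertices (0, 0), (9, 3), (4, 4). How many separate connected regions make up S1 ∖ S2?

S1 ∖ S2 splits into 2 disjoint pieces (area 0.1491, area 3.0441).

2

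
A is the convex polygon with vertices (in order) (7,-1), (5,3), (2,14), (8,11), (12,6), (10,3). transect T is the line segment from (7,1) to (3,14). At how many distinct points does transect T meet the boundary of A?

1

The segment meets the boundary at (3.182,13.409).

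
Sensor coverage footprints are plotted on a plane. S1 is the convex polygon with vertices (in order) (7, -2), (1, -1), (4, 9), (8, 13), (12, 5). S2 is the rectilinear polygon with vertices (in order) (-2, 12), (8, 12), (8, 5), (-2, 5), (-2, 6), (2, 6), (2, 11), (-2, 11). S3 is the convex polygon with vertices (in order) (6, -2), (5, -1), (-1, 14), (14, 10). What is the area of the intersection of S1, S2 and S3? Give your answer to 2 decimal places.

The intersection is the polygon with vertices (6.895,11.895), (8,11.6), (8,5), (2.8,5), (4,9).
By the shoelace formula its area is 25.63.

25.63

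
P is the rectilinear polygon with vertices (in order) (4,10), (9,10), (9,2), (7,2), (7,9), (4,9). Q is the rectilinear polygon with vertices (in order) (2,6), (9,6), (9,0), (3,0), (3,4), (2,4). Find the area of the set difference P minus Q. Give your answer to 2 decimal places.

|P| = 19, |P∩Q| = 8.
|P ∖ Q| = |P| − |P∩Q| = 19 − 8 = 11.00.

11.00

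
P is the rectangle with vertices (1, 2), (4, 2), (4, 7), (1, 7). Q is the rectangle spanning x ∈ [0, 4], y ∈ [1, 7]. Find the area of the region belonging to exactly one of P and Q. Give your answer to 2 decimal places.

9.00

|P∩Q|: x∈[1,4], y∈[2,7] → 3·5 = 15.
|P △ Q| = |P| + |Q| − 2·|P∩Q| = 15 + 24 − 30 = 9.00.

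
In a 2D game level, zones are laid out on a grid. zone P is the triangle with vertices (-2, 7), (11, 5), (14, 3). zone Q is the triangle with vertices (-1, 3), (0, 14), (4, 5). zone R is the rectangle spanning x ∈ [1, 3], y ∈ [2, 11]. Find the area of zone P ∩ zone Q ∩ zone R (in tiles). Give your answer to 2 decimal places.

The intersection is the polygon with vertices (1,6.25), (1,6.538), (3,6.231), (3,5.75).
By the shoelace formula its area is 0.77.

0.77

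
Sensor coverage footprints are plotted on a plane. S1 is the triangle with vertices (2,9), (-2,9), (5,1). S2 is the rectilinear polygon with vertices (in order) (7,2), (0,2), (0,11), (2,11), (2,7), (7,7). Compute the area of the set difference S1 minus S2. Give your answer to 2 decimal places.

|S1| = 16, |S1∩S2| = 12.7143.
|S1 ∖ S2| = |S1| − |S1∩S2| = 16 − 12.7143 = 3.29.

3.29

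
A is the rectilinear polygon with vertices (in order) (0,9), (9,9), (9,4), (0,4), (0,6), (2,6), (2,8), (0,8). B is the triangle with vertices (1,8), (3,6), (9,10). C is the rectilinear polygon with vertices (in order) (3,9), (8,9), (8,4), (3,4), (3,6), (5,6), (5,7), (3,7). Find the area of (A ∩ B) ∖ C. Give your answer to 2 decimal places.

2.75

|A ∩ B| = 8.25.
|(A ∩ B) ∩ C| = 5.5.
|(A ∩ B) ∖ C| = 8.25 − 5.5 = 2.75.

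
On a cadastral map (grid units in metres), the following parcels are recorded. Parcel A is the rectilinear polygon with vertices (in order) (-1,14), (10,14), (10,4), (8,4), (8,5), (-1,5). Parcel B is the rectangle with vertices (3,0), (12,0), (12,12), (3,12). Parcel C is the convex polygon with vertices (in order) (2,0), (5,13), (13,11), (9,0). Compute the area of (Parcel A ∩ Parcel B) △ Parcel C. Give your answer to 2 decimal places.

56.21

|Parcel A ∩ Parcel B| = 51.
|(Parcel A ∩ Parcel B) ∩ Parcel C| = 44.1442.
|(Parcel A ∩ Parcel B) △ Parcel C| = 51 + 93.5 − 88.2885 = 56.21.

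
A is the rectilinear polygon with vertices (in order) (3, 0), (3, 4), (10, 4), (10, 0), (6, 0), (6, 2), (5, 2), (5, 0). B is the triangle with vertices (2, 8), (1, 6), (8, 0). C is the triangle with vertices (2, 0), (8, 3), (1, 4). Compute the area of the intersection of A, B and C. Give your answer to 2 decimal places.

The intersection is the polygon with vertices (6.364,2.182), (6,2), (5.667,2), (3.8,3.6), (5.48,3.36).
By the shoelace formula its area is 1.64.

1.64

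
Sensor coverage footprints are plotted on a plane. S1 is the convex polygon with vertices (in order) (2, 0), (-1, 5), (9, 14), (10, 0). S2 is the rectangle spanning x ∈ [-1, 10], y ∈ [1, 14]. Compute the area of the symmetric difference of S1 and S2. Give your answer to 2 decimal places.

65.03

|S1| = 94.5, |S2| = 143, |S1∩S2| = 86.2357.
|S1 △ S2| = |S1| + |S2| − 2·|S1∩S2| = 94.5 + 143 − 172.4714 = 65.03.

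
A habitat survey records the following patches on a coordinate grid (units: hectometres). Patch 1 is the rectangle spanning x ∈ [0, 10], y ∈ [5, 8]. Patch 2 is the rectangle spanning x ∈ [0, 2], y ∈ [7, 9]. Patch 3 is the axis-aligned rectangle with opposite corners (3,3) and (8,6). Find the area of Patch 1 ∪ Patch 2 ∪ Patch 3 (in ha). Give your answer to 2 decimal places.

42.00

By inclusion–exclusion:
Individual areas: |Patch 1| = 30, |Patch 2| = 4, |Patch 3| = 15.
|Patch 1∩Patch 2|: x∈[0,2], y∈[7,8] → 2·1 = 2.
|Patch 1∩Patch 3|: x∈[3,8], y∈[5,6] → 5·1 = 5.
|Patch 2∩Patch 3| = 0 (no overlap).
|Patch 1∩Patch 2∩Patch 3| = 0.
|Patch 1 ∪ Patch 2 ∪ Patch 3| = 49 − 7 + 0 = 42.00.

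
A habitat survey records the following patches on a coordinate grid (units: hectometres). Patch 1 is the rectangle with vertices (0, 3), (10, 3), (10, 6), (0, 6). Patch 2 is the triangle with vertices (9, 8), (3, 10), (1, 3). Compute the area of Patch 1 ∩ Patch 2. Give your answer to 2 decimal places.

The intersection is the polygon with vertices (5.8,6), (1,3), (1.857,6).
By the shoelace formula its area is 5.91.

5.91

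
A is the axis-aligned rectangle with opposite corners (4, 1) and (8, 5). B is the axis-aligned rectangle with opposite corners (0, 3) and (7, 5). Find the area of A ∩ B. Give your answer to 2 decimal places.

6.00

|A∩B|: x∈[4,7], y∈[3,5] → 3·2 = 6.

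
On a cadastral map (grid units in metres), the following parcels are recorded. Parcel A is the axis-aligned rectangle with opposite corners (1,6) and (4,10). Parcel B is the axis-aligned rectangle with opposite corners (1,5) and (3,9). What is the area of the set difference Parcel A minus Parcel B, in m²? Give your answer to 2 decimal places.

6.00

|Parcel A∩Parcel B|: x∈[1,3], y∈[6,9] → 2·3 = 6.
|Parcel A| = 12.
|Parcel A ∖ Parcel B| = |Parcel A| − |Parcel A∩Parcel B| = 12 − 6 = 6.00.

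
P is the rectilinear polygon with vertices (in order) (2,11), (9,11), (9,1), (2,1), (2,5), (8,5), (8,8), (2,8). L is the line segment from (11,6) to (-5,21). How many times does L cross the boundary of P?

The segment meets the boundary at (9,7.875), (5.667,11).

2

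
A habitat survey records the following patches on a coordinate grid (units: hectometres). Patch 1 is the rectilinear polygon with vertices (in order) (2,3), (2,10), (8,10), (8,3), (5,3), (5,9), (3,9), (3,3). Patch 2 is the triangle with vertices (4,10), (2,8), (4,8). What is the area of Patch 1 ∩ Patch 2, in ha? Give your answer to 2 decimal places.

1.00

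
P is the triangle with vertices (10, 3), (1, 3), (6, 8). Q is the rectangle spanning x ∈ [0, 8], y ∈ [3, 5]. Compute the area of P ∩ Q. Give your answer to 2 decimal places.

12.00

The intersection is the polygon with vertices (1,3), (3,5), (8,5), (8,3).
By the shoelace formula its area is 12.00.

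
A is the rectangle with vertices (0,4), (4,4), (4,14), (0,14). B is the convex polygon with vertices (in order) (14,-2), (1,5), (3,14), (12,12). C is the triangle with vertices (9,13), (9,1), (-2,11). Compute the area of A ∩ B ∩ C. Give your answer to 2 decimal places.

10.76

The intersection is the polygon with vertices (2.516,11.821), (4,12.091), (4,5.545), (1.605,7.723).
By the shoelace formula its area is 10.76.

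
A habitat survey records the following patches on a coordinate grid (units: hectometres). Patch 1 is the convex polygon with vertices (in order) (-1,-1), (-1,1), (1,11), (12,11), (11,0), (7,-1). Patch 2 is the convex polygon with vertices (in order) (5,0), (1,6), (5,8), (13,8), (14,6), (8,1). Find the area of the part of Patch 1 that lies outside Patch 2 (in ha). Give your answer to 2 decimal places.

79.44

|Patch 1| = 137.5, |Patch 1∩Patch 2| = 58.0566.
|Patch 1 ∖ Patch 2| = |Patch 1| − |Patch 1∩Patch 2| = 137.5 − 58.0566 = 79.44.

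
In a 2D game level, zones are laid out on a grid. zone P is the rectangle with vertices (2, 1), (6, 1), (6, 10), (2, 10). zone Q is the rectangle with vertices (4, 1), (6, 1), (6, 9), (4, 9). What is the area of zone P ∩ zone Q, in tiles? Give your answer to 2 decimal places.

16.00

|zone P∩zone Q|: x∈[4,6], y∈[1,9] → 2·8 = 16.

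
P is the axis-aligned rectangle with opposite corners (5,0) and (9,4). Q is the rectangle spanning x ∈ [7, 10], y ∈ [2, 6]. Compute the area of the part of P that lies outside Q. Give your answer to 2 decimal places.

|P∩Q|: x∈[7,9], y∈[2,4] → 2·2 = 4.
|P| = 16.
|P ∖ Q| = |P| − |P∩Q| = 16 − 4 = 12.00.

12.00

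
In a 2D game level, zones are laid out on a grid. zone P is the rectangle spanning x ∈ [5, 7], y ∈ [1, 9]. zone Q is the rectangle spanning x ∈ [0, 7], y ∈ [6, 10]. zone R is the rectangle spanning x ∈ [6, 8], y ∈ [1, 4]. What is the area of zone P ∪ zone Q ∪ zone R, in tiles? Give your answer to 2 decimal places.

By inclusion–exclusion:
Individual areas: |zone P| = 16, |zone Q| = 28, |zone R| = 6.
|zone P∩zone Q|: x∈[5,7], y∈[6,9] → 2·3 = 6.
|zone P∩zone R|: x∈[6,7], y∈[1,4] → 1·3 = 3.
|zone Q∩zone R| = 0 (no overlap).
|zone P∩zone Q∩zone R| = 0.
|zone P ∪ zone Q ∪ zone R| = 50 − 9 + 0 = 41.00.

41.00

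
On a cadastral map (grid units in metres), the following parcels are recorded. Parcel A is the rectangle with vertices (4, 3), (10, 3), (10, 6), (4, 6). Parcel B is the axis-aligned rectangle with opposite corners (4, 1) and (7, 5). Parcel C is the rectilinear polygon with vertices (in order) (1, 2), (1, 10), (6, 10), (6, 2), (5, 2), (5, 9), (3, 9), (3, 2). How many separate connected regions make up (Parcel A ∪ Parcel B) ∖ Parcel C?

(Parcel A ∪ Parcel B) ∖ Parcel C is a single connected region.

1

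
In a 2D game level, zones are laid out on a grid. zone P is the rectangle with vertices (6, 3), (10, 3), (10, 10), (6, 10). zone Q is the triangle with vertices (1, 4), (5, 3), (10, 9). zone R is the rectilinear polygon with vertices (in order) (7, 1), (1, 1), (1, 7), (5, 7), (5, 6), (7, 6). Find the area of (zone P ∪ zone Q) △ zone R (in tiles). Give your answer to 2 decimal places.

|zone P ∪ zone Q| = 37.3444.
|(zone P ∪ zone Q) ∩ zone R| = 11.8444.
|(zone P ∪ zone Q) △ zone R| = 37.3444 + 34 − 23.6889 = 47.66.

47.66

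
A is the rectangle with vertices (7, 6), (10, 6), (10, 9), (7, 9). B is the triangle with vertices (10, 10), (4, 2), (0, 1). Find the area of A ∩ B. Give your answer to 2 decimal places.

The intersection is the polygon with vertices (9.25,9), (7,6), (7,7.3), (8.889,9).
By the shoelace formula its area is 1.77.

1.77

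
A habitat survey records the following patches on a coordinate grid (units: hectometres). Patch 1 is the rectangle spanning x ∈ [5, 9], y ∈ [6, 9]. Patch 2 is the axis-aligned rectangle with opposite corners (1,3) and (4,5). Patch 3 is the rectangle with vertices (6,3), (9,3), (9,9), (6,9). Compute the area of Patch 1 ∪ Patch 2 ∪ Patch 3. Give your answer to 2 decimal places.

27.00

By inclusion–exclusion:
Individual areas: |Patch 1| = 12, |Patch 2| = 6, |Patch 3| = 18.
|Patch 1∩Patch 2| = 0 (no overlap).
|Patch 1∩Patch 3|: x∈[6,9], y∈[6,9] → 3·3 = 9.
|Patch 2∩Patch 3| = 0 (no overlap).
|Patch 1∩Patch 2∩Patch 3| = 0.
|Patch 1 ∪ Patch 2 ∪ Patch 3| = 36 − 9 + 0 = 27.00.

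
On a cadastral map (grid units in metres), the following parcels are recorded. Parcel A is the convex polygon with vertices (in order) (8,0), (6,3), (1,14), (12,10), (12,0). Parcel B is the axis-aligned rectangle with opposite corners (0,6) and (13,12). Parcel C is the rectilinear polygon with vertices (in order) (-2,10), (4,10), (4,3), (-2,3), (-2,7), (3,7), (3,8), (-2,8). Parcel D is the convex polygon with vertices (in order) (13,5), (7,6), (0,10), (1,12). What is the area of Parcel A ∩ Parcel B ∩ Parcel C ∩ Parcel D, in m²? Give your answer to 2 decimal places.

1.51

The intersection is the polygon with vertices (4,10), (4,7.714), (3.807,7.825), (2.818,10).
By the shoelace formula its area is 1.51.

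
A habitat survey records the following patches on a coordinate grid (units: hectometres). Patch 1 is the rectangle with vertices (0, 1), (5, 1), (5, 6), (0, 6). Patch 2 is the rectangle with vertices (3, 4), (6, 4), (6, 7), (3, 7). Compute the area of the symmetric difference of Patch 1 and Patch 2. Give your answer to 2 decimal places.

26.00

|Patch 1∩Patch 2|: x∈[3,5], y∈[4,6] → 2·2 = 4.
|Patch 1 △ Patch 2| = |Patch 1| + |Patch 2| − 2·|Patch 1∩Patch 2| = 25 + 9 − 8 = 26.00.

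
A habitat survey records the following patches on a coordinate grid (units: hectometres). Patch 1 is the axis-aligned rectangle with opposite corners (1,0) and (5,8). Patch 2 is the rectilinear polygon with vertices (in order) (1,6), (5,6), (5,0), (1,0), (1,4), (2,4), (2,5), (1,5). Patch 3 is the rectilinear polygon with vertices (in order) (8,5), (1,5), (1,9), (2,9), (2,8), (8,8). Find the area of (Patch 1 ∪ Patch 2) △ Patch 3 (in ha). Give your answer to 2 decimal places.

30.00

|Patch 1 ∪ Patch 2| = 32.
|(Patch 1 ∪ Patch 2) ∩ Patch 3| = 12.
|(Patch 1 ∪ Patch 2) △ Patch 3| = 32 + 22 − 24 = 30.00.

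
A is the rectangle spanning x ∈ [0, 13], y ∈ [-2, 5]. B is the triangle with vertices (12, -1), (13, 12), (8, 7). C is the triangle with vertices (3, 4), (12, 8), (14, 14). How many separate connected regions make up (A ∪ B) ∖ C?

(A ∪ B) ∖ C is a single connected region.

1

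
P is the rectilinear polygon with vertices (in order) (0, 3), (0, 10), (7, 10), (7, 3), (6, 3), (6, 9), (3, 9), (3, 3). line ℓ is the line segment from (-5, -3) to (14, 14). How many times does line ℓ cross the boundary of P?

The segment meets the boundary at (7,7.737), (6,6.842), (3,4.158), (1.706,3).

4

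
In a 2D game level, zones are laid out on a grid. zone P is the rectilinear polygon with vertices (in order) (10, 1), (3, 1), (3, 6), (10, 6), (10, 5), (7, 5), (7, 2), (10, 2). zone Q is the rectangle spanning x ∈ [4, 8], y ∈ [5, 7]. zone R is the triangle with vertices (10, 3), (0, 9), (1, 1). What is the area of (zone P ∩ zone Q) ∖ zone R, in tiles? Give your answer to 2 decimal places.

2.17

|zone P ∩ zone Q| = 4.
|(zone P ∩ zone Q) ∩ zone R| = 1.8333.
|(zone P ∩ zone Q) ∖ zone R| = 4 − 1.8333 = 2.17.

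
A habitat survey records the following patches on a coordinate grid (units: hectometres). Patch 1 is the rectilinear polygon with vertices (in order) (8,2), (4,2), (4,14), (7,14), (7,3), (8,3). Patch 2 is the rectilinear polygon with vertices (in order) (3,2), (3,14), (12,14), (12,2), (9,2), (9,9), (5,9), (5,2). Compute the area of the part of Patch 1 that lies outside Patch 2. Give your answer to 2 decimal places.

15.00

|Patch 1| = 37, |Patch 1∩Patch 2| = 22.
|Patch 1 ∖ Patch 2| = |Patch 1| − |Patch 1∩Patch 2| = 37 − 22 = 15.00.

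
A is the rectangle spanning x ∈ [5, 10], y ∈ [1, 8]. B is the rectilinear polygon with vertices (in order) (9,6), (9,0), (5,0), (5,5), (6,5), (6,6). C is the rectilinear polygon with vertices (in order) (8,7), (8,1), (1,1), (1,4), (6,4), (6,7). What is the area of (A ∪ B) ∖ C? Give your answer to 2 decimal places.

|A ∪ B| = 39.
|(A ∪ B) ∩ C| = 15.
|(A ∪ B) ∖ C| = 39 − 15 = 24.00.

24.00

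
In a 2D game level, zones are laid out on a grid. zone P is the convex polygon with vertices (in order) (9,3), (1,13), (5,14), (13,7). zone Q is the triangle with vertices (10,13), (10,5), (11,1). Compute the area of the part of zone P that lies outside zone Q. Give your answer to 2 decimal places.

51.50

|zone P| = 54, |zone P∩zone Q| = 2.5034.
|zone P ∖ zone Q| = |zone P| − |zone P∩zone Q| = 54 − 2.5034 = 51.50.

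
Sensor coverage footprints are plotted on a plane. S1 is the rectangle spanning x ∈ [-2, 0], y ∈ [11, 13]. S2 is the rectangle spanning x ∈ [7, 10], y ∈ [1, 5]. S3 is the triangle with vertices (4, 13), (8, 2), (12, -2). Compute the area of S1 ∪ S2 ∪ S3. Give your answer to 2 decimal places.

23.69

By inclusion–exclusion:
Individual areas: |S1| = 4, |S2| = 12, |S3| = 14.
|S1∩S2| = 0 (no overlap).
|S1∩S3| = 0.
|S2∩S3| = 6.3083.
|S1∩S2∩S3| = 0.
|S1 ∪ S2 ∪ S3| = 30 − 6.3083 + 0 = 23.69.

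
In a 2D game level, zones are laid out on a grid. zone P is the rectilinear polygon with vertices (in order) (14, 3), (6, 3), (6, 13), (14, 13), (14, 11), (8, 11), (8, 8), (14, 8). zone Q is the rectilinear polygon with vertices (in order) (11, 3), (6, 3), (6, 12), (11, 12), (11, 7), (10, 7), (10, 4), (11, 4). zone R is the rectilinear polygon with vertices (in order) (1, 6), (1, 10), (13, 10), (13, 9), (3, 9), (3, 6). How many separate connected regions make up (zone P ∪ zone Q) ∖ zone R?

(zone P ∪ zone Q) ∖ zone R splits into 2 disjoint pieces (area 45, area 21).

2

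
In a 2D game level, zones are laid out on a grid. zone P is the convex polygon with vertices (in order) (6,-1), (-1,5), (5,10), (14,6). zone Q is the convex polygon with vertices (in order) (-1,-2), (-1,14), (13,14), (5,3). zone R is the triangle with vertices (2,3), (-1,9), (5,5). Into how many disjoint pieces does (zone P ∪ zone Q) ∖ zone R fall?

1

(zone P ∪ zone Q) ∖ zone R is a single connected region.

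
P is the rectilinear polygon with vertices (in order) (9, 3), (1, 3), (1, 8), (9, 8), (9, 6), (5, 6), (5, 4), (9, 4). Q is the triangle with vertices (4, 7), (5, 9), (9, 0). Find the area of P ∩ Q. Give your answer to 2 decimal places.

4.17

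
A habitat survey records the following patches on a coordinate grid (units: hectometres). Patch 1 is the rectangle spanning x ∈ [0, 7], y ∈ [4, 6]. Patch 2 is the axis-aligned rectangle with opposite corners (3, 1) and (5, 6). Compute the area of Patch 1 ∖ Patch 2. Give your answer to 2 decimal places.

|Patch 1∩Patch 2|: x∈[3,5], y∈[4,6] → 2·2 = 4.
|Patch 1| = 14.
|Patch 1 ∖ Patch 2| = |Patch 1| − |Patch 1∩Patch 2| = 14 − 4 = 10.00.

10.00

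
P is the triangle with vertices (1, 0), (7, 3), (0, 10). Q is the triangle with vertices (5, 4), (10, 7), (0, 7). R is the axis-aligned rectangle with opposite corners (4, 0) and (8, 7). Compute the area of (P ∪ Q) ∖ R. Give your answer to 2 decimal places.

26.48

|P ∪ Q| = 40.7162.
|(P ∪ Q) ∩ R| = 14.2375.
|(P ∪ Q) ∖ R| = 40.7162 − 14.2375 = 26.48.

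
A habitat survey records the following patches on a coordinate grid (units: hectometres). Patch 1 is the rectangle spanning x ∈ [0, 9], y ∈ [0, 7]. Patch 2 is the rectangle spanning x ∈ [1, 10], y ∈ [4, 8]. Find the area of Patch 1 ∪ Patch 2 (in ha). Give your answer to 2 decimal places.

By inclusion–exclusion:
Individual areas: |Patch 1| = 63, |Patch 2| = 36.
|Patch 1∩Patch 2|: x∈[1,9], y∈[4,7] → 8·3 = 24.
|Patch 1 ∪ Patch 2| = 99 − 24 = 75.00.

75.00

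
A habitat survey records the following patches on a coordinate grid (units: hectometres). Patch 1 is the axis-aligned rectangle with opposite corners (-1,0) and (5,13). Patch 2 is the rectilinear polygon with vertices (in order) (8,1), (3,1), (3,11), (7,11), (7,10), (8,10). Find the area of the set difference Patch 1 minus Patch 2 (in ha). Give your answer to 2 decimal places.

|Patch 1| = 78, |Patch 1∩Patch 2| = 20.
|Patch 1 ∖ Patch 2| = |Patch 1| − |Patch 1∩Patch 2| = 78 − 20 = 58.00.

58.00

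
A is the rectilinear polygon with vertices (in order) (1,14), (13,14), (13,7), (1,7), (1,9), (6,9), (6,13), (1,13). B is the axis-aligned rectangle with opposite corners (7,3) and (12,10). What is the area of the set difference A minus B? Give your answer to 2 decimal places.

|A| = 64, |A∩B| = 15.
|A ∖ B| = |A| − |A∩B| = 64 − 15 = 49.00.

49.00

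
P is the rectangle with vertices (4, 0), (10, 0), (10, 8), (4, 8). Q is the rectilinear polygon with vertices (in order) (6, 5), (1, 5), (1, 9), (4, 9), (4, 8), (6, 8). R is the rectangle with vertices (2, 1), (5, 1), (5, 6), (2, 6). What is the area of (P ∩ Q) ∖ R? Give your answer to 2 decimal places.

5.00

|P ∩ Q| = 6.
|(P ∩ Q) ∩ R| = 1.
|(P ∩ Q) ∖ R| = 6 − 1 = 5.00.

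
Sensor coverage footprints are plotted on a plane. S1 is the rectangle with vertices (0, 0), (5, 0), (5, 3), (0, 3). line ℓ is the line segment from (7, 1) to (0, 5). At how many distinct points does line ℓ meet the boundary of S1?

The segment meets the boundary at (5,2.143), (3.5,3).

2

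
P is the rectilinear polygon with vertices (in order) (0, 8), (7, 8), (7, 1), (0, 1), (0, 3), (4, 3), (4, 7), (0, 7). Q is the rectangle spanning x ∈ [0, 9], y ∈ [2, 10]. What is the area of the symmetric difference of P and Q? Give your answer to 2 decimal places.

|P| = 33, |Q| = 72, |P∩Q| = 26.
|P △ Q| = |P| + |Q| − 2·|P∩Q| = 33 + 72 − 52 = 53.00.

53.00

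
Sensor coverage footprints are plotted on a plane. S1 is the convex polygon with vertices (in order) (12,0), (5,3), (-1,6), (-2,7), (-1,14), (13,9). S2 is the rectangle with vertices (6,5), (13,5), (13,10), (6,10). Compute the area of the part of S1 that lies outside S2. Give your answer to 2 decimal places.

90.29

|S1| = 123, |S1∩S2| = 32.7111.
|S1 ∖ S2| = |S1| − |S1∩S2| = 123 − 32.7111 = 90.29.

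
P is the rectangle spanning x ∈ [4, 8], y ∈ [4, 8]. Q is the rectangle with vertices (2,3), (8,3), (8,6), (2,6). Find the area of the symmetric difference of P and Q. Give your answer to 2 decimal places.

18.00

|P∩Q|: x∈[4,8], y∈[4,6] → 4·2 = 8.
|P △ Q| = |P| + |Q| − 2·|P∩Q| = 16 + 18 − 16 = 18.00.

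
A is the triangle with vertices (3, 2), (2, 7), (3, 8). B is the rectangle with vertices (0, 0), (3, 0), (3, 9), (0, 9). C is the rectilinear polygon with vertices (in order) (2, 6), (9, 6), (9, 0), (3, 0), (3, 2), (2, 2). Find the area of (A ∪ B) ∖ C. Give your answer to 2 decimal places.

23.00

|A ∪ B| = 27.
|(A ∪ B) ∩ C| = 4.
|(A ∪ B) ∖ C| = 27 − 4 = 23.00.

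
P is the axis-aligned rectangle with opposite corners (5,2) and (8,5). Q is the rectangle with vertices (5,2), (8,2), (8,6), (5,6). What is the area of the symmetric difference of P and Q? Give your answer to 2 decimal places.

|P∩Q|: x∈[5,8], y∈[2,5] → 3·3 = 9.
|P △ Q| = |P| + |Q| − 2·|P∩Q| = 9 + 12 − 18 = 3.00.

3.00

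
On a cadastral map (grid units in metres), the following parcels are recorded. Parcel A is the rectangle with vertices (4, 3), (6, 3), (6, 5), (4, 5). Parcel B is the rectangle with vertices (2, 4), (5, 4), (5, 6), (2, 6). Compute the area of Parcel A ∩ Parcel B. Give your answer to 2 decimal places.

|Parcel A∩Parcel B|: x∈[4,5], y∈[4,5] → 1·1 = 1.

1.00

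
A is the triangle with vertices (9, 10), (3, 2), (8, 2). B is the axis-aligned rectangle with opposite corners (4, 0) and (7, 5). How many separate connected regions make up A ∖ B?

2

A ∖ B splits into 2 disjoint pieces (area 11.375, area 0.6667).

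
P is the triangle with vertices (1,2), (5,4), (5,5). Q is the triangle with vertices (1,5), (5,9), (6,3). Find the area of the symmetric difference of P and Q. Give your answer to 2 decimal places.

14.17

|P| = 2, |Q| = 14, |P∩Q| = 0.913.
|P △ Q| = |P| + |Q| − 2·|P∩Q| = 2 + 14 − 1.8261 = 14.17.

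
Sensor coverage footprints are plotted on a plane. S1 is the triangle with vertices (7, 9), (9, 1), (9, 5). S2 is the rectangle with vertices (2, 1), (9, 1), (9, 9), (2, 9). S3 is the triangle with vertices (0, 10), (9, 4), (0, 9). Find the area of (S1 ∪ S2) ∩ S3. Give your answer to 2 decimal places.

2.72

The region (S1 ∪ S2) ∩ S3 is the polygon with vertices (2,8.667), (9,4), (2,7.889).
By the shoelace formula its area is 2.72.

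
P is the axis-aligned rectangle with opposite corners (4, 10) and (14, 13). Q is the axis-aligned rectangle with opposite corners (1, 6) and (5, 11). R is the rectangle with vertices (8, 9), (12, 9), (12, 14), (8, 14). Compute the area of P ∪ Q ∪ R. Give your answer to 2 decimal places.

57.00

By inclusion–exclusion:
Individual areas: |P| = 30, |Q| = 20, |R| = 20.
|P∩Q|: x∈[4,5], y∈[10,11] → 1·1 = 1.
|P∩R|: x∈[8,12], y∈[10,13] → 4·3 = 12.
|Q∩R| = 0 (no overlap).
|P∩Q∩R| = 0.
|P ∪ Q ∪ R| = 70 − 13 + 0 = 57.00.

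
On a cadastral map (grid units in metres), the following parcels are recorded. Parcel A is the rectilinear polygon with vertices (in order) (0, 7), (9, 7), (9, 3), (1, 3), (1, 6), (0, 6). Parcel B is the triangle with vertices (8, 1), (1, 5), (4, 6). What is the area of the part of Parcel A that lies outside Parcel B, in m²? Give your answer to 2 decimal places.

|Parcel A| = 33, |Parcel A∩Parcel B| = 7.6.
|Parcel A ∖ Parcel B| = |Parcel A| − |Parcel A∩Parcel B| = 33 − 7.6 = 25.40.

25.40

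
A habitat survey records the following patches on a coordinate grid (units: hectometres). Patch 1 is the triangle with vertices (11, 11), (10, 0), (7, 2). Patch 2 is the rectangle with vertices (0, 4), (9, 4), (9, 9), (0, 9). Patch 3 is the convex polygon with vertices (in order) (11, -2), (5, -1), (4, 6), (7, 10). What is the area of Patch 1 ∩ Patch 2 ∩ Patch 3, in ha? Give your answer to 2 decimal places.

0.79

The intersection is the polygon with vertices (7.889,4), (8.524,5.429), (9,4).
By the shoelace formula its area is 0.79.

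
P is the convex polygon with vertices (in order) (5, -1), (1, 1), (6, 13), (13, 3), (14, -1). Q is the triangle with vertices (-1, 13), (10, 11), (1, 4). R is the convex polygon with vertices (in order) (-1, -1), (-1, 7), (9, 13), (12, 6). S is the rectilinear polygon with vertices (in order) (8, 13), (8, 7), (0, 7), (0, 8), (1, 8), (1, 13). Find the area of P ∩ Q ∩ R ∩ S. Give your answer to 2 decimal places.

11.07

The intersection is the polygon with vertices (8,10.143), (8,9.444), (4.857,7), (3.5,7), (5,10.6), (6.674,11.605), (7.021,11.542).
By the shoelace formula its area is 11.07.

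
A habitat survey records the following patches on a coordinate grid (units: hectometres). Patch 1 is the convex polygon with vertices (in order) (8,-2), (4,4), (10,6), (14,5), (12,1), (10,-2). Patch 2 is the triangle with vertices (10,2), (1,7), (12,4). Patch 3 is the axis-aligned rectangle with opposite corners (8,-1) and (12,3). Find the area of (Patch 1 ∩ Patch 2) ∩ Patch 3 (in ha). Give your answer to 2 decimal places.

1.40

The region (Patch 1 ∩ Patch 2) ∩ Patch 3 is the polygon with vertices (10,2), (8.2,3), (11,3).
By the shoelace formula its area is 1.40.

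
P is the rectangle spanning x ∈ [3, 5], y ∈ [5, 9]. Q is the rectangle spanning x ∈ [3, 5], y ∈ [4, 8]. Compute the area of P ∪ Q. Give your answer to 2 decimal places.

10.00

By inclusion–exclusion:
Individual areas: |P| = 8, |Q| = 8.
|P∩Q|: x∈[3,5], y∈[5,8] → 2·3 = 6.
|P ∪ Q| = 16 − 6 = 10.00.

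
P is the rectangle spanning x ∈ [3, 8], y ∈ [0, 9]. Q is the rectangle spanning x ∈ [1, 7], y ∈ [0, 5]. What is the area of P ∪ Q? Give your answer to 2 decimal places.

By inclusion–exclusion:
Individual areas: |P| = 45, |Q| = 30.
|P∩Q|: x∈[3,7], y∈[0,5] → 4·5 = 20.
|P ∪ Q| = 75 − 20 = 55.00.

55.00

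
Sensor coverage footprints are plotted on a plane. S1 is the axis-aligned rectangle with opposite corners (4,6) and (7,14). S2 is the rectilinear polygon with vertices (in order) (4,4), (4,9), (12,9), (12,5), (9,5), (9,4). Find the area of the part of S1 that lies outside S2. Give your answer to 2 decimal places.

|S1| = 24, |S1∩S2| = 9.
|S1 ∖ S2| = |S1| − |S1∩S2| = 24 − 9 = 15.00.

15.00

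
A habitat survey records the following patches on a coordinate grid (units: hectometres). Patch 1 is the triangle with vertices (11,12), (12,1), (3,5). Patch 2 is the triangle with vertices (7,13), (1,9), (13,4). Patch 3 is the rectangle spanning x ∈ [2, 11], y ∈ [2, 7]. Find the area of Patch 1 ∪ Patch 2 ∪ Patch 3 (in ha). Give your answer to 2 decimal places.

88.18

By inclusion–exclusion:
Individual areas: |Patch 1| = 47.5, |Patch 2| = 39, |Patch 3| = 45.
|Patch 1∩Patch 2| = 15.7293.
|Patch 1∩Patch 3| = 27.5893.
|Patch 2∩Patch 3| = 5.6333.
|Patch 1∩Patch 2∩Patch 3| = 5.6333.
|Patch 1 ∪ Patch 2 ∪ Patch 3| = 131.5 − 48.9519 + 5.6333 = 88.18.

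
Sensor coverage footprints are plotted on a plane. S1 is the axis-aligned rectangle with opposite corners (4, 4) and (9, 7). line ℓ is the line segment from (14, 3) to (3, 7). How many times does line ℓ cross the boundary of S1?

2

The segment meets the boundary at (4,6.636), (9,4.818).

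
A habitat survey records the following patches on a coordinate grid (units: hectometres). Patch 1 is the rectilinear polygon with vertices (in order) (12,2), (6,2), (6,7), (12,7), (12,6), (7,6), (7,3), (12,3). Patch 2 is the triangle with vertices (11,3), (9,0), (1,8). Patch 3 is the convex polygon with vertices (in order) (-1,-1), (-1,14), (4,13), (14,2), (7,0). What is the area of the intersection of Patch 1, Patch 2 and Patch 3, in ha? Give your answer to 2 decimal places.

6.42

The intersection is the polygon with vertices (6,3), (6,5.5), (7,5), (7,3), (11,3), (10.333,2), (7,2).
By the shoelace formula its area is 6.42.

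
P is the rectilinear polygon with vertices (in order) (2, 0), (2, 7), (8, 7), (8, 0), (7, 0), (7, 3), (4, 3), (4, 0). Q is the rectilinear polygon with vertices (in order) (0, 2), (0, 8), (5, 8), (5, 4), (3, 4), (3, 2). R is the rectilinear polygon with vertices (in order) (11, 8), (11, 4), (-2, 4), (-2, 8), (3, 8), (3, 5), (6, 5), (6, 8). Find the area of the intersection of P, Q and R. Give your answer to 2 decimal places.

The intersection is the polygon with vertices (3,7), (3,5), (5,5), (5,4), (3,4), (2,4), (2,7).
By the shoelace formula its area is 5.00.

5.00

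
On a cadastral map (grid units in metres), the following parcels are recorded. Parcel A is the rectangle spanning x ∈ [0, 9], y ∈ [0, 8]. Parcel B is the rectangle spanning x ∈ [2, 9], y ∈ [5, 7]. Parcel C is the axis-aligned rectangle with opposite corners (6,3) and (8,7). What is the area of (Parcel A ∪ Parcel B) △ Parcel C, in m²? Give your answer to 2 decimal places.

|Parcel A ∪ Parcel B| = 72.
|(Parcel A ∪ Parcel B) ∩ Parcel C| = 8.
|(Parcel A ∪ Parcel B) △ Parcel C| = 72 + 8 − 16 = 64.00.

64.00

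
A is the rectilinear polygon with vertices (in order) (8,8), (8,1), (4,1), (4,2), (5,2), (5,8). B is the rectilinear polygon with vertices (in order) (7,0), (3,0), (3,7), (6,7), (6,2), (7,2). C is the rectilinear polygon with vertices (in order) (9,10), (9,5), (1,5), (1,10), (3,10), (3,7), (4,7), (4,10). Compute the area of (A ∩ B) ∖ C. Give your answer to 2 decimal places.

|A ∩ B| = 8.
|(A ∩ B) ∩ C| = 2.
|(A ∩ B) ∖ C| = 8 − 2 = 6.00.

6.00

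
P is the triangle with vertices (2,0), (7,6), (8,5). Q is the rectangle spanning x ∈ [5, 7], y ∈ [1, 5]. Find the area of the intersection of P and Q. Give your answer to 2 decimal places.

2.52

The intersection is the polygon with vertices (6.167,5), (7,5), (7,4.167), (5,2.5), (5,3.6).
By the shoelace formula its area is 2.52.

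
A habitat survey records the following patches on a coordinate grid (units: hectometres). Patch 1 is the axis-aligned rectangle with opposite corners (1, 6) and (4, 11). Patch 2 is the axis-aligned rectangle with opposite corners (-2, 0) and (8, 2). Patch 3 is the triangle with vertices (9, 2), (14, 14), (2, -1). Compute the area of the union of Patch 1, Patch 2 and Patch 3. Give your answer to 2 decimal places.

By inclusion–exclusion:
Individual areas: |Patch 1| = 15, |Patch 2| = 20, |Patch 3| = 34.5.
|Patch 1∩Patch 2| = 0 (no overlap).
|Patch 1∩Patch 3| = 0.
|Patch 2∩Patch 3| = 5.919.
|Patch 1∩Patch 2∩Patch 3| = 0.
|Patch 1 ∪ Patch 2 ∪ Patch 3| = 69.5 − 5.919 + 0 = 63.58.

63.58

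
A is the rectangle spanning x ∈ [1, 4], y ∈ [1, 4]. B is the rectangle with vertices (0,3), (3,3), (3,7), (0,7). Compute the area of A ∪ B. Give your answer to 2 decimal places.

19.00

By inclusion–exclusion:
Individual areas: |A| = 9, |B| = 12.
|A∩B|: x∈[1,3], y∈[3,4] → 2·1 = 2.
|A ∪ B| = 21 − 2 = 19.00.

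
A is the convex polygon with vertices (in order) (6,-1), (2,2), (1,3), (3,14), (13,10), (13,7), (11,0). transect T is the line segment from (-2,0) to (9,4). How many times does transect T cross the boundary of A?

The segment meets the boundary at (2.49,1.633).

1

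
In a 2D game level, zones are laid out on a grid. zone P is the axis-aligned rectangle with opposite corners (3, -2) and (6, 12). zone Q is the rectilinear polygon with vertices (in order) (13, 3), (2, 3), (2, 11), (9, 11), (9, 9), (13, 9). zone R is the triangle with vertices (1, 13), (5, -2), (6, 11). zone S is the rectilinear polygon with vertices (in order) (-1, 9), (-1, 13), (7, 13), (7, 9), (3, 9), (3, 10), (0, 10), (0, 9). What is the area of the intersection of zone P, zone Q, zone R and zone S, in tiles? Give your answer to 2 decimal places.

The intersection is the polygon with vertices (3,10), (3,11), (6,11), (5.846,9), (3,9).
By the shoelace formula its area is 5.85.

5.85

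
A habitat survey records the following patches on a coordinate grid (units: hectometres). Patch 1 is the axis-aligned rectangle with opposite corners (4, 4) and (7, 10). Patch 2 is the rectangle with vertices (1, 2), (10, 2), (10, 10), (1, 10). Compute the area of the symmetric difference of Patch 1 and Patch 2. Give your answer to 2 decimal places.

54.00

|Patch 1∩Patch 2|: x∈[4,7], y∈[4,10] → 3·6 = 18.
|Patch 1 △ Patch 2| = |Patch 1| + |Patch 2| − 2·|Patch 1∩Patch 2| = 18 + 72 − 36 = 54.00.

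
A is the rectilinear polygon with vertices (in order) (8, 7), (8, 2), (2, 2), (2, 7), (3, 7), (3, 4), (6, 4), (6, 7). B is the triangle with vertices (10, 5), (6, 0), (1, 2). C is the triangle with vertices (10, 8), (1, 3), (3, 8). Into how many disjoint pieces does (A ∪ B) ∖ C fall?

2

(A ∪ B) ∖ C splits into 2 disjoint pieces (area 25.1, area 0.45).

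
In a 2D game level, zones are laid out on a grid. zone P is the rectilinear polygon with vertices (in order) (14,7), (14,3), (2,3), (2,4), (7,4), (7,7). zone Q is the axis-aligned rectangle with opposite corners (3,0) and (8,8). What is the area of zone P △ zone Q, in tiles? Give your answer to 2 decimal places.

57.00

|zone P| = 33, |zone Q| = 40, |zone P∩zone Q| = 8.
|zone P △ zone Q| = |zone P| + |zone Q| − 2·|zone P∩zone Q| = 33 + 40 − 16 = 57.00.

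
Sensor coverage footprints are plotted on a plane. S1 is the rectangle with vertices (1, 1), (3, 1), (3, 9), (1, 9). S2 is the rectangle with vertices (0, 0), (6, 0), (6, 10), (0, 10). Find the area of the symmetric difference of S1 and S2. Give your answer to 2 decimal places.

44.00

|S1∩S2|: x∈[1,3], y∈[1,9] → 2·8 = 16.
|S1 △ S2| = |S1| + |S2| − 2·|S1∩S2| = 16 + 60 − 32 = 44.00.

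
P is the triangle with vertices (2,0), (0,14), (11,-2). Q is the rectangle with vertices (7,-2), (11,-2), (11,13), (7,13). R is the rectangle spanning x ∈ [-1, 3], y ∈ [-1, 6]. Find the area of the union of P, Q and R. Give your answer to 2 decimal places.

130.46

By inclusion–exclusion:
Individual areas: |P| = 61, |Q| = 60, |R| = 28.
|P∩Q| = 9.8586.
|P∩R| = 8.6825.
|Q∩R| = 0 (no overlap).
|P∩Q∩R| = 0.
|P ∪ Q ∪ R| = 149 − 18.5411 + 0 = 130.46.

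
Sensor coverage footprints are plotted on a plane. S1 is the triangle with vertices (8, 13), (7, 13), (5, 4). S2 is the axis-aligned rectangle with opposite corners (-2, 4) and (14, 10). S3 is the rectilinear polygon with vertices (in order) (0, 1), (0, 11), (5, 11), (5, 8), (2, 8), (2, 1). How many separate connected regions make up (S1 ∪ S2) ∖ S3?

(S1 ∪ S2) ∖ S3 splits into 2 disjoint pieces (area 68.5, area 12).

2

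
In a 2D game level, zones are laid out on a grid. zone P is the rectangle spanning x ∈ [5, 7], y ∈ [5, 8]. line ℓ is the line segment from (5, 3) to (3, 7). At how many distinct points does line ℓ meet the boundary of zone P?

0

The segment lies entirely outside zone P and never meets its boundary.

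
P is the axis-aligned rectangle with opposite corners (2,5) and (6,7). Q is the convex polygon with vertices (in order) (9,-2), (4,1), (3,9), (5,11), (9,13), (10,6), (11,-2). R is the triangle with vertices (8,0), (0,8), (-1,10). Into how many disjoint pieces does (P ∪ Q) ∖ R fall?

(P ∪ Q) ∖ R splits into 2 disjoint pieces (area 0.5, area 81.3929).

2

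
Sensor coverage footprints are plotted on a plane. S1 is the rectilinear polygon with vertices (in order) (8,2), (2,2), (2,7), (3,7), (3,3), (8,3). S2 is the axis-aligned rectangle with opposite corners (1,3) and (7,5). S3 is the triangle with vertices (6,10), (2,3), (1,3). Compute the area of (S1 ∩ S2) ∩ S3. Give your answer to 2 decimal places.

1.00

The region (S1 ∩ S2) ∩ S3 is the polygon with vertices (3,5), (3,4.75), (2,3), (2,4.4), (2.429,5).
By the shoelace formula its area is 1.00.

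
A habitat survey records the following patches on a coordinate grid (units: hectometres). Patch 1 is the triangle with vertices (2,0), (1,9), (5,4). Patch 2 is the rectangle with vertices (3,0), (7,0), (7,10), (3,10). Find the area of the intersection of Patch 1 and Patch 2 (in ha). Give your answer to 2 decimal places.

5.17

The intersection is the polygon with vertices (5,4), (3,1.333), (3,6.5).
By the shoelace formula its area is 5.17.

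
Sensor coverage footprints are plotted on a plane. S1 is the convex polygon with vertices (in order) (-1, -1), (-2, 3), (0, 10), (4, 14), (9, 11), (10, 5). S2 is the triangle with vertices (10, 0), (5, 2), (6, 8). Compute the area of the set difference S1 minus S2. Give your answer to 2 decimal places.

|S1| = 108.5, |S1∩S2| = 7.7357.
|S1 ∖ S2| = |S1| − |S1∩S2| = 108.5 − 7.7357 = 100.76.

100.76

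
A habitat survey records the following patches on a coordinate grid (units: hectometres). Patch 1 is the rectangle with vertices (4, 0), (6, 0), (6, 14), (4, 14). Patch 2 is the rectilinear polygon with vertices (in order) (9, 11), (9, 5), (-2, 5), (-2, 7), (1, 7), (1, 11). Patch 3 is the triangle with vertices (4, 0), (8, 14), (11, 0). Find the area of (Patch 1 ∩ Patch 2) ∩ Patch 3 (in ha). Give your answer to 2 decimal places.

The region (Patch 1 ∩ Patch 2) ∩ Patch 3 is the polygon with vertices (5.429,5), (6,7), (6,5).
By the shoelace formula its area is 0.57.

0.57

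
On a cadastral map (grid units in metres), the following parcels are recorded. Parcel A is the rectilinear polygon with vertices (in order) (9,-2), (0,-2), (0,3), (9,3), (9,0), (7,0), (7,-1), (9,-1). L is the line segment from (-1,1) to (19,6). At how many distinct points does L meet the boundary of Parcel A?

The segment meets the boundary at (7,3), (0,1.25).

2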